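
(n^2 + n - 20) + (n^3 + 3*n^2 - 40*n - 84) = n^3 + 4*n^2 - 39*n - 104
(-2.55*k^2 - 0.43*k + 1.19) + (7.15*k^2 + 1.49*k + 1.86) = 4.6*k^2 + 1.06*k + 3.05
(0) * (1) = 0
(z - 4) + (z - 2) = 2*z - 6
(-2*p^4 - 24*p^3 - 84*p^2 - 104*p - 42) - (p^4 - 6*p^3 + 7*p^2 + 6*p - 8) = -3*p^4 - 18*p^3 - 91*p^2 - 110*p - 34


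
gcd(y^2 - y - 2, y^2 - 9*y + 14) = y - 2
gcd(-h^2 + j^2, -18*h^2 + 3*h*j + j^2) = 1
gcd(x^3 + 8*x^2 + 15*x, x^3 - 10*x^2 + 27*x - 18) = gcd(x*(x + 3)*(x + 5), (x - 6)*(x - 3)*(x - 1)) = 1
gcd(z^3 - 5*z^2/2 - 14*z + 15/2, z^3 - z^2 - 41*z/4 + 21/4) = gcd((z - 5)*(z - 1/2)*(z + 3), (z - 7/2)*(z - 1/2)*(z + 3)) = z^2 + 5*z/2 - 3/2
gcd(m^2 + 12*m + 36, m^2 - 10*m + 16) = 1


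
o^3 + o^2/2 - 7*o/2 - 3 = (o - 2)*(o + 1)*(o + 3/2)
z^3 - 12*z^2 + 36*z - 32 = (z - 8)*(z - 2)^2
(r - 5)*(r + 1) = r^2 - 4*r - 5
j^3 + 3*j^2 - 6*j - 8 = (j - 2)*(j + 1)*(j + 4)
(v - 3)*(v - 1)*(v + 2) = v^3 - 2*v^2 - 5*v + 6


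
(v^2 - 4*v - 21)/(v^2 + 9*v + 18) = (v - 7)/(v + 6)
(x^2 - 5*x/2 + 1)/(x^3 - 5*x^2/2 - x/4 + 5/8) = 4*(x - 2)/(4*x^2 - 8*x - 5)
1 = 1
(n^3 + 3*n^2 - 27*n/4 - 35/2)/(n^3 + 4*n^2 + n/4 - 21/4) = (2*n^2 - n - 10)/(2*n^2 + n - 3)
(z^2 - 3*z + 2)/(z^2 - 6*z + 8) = (z - 1)/(z - 4)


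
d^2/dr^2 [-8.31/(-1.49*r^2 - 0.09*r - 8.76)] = (-36.898062*r^2 - 2.228742*r + 8.31*(2.98*r + 0.09)*(5.96*r + 0.18) - 216.930888)/(1.49*r^2 + 0.09*r + 8.76)^3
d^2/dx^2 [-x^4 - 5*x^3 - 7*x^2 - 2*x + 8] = -12*x^2 - 30*x - 14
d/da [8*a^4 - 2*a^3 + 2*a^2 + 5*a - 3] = 32*a^3 - 6*a^2 + 4*a + 5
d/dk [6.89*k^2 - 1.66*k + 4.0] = 13.78*k - 1.66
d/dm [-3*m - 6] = -3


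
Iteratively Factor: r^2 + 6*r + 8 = (r + 4)*(r + 2)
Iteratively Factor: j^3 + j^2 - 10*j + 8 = (j + 4)*(j^2 - 3*j + 2) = (j - 2)*(j + 4)*(j - 1)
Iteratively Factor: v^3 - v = (v + 1)*(v^2 - v) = v*(v + 1)*(v - 1)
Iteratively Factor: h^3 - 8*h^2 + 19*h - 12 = (h - 4)*(h^2 - 4*h + 3) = (h - 4)*(h - 1)*(h - 3)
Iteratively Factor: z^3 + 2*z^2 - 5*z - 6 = (z - 2)*(z^2 + 4*z + 3) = (z - 2)*(z + 3)*(z + 1)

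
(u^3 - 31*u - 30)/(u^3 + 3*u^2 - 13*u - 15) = (u - 6)/(u - 3)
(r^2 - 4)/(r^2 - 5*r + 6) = (r + 2)/(r - 3)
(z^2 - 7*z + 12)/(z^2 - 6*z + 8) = (z - 3)/(z - 2)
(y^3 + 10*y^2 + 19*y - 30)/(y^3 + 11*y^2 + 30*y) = (y - 1)/y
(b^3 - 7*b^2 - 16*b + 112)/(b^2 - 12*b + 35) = (b^2 - 16)/(b - 5)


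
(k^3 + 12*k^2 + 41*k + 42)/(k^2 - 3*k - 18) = (k^2 + 9*k + 14)/(k - 6)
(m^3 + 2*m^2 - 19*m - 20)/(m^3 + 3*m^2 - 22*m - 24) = (m + 5)/(m + 6)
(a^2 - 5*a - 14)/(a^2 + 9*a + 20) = (a^2 - 5*a - 14)/(a^2 + 9*a + 20)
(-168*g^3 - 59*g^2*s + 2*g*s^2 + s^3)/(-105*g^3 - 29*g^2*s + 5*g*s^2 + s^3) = (-8*g + s)/(-5*g + s)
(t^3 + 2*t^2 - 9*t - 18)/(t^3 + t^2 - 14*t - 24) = (t - 3)/(t - 4)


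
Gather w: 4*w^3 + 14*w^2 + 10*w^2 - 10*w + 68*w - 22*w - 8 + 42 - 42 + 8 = 4*w^3 + 24*w^2 + 36*w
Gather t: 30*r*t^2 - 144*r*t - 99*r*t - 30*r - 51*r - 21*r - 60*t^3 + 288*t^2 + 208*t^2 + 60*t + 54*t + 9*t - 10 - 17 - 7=-102*r - 60*t^3 + t^2*(30*r + 496) + t*(123 - 243*r) - 34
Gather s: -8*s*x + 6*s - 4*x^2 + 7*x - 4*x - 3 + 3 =s*(6 - 8*x) - 4*x^2 + 3*x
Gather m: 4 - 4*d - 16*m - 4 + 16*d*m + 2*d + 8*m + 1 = -2*d + m*(16*d - 8) + 1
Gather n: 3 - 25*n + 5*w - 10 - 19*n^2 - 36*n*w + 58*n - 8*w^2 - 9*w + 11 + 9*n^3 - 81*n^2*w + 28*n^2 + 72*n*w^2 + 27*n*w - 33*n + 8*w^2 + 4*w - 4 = 9*n^3 + n^2*(9 - 81*w) + n*(72*w^2 - 9*w)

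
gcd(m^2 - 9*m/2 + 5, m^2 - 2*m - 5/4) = m - 5/2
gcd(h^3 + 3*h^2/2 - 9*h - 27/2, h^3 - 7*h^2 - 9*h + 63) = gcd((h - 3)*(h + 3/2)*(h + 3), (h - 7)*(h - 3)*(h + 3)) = h^2 - 9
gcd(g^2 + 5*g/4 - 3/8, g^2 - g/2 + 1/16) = g - 1/4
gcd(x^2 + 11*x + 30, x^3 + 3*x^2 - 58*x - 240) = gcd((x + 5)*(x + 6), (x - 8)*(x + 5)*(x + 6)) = x^2 + 11*x + 30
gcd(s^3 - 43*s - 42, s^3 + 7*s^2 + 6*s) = s^2 + 7*s + 6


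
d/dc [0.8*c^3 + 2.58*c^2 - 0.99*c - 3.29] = 2.4*c^2 + 5.16*c - 0.99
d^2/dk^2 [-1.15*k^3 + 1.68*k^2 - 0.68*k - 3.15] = 3.36 - 6.9*k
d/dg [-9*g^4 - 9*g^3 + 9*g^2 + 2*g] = -36*g^3 - 27*g^2 + 18*g + 2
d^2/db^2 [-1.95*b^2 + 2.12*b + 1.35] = -3.90000000000000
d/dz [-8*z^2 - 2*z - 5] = -16*z - 2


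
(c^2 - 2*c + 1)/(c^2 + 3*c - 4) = (c - 1)/(c + 4)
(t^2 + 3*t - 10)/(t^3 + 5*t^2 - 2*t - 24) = (t + 5)/(t^2 + 7*t + 12)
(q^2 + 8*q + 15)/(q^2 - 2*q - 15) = (q + 5)/(q - 5)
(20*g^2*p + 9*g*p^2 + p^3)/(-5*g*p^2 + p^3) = (20*g^2 + 9*g*p + p^2)/(p*(-5*g + p))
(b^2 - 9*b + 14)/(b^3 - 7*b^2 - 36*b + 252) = (b - 2)/(b^2 - 36)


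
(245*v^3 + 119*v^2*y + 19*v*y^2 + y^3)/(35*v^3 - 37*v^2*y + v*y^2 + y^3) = (35*v^2 + 12*v*y + y^2)/(5*v^2 - 6*v*y + y^2)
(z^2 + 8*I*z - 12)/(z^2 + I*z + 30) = (z + 2*I)/(z - 5*I)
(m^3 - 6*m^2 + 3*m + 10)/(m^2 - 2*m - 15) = (m^2 - m - 2)/(m + 3)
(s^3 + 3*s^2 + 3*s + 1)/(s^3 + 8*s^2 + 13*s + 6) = (s + 1)/(s + 6)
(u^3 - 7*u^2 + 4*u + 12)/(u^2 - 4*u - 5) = (u^2 - 8*u + 12)/(u - 5)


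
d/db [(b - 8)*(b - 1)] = 2*b - 9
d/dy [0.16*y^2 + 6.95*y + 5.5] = 0.32*y + 6.95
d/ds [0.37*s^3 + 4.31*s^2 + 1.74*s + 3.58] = 1.11*s^2 + 8.62*s + 1.74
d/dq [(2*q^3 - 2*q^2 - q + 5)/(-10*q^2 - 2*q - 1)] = (-20*q^4 - 8*q^3 - 12*q^2 + 104*q + 11)/(100*q^4 + 40*q^3 + 24*q^2 + 4*q + 1)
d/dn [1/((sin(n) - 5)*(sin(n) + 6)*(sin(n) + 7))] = (-3*sin(n)^2 - 16*sin(n) + 23)*cos(n)/((sin(n) - 5)^2*(sin(n) + 6)^2*(sin(n) + 7)^2)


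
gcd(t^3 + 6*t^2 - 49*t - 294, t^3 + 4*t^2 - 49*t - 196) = t^2 - 49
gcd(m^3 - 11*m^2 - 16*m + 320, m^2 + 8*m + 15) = m + 5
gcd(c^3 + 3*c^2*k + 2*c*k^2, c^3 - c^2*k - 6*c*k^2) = c^2 + 2*c*k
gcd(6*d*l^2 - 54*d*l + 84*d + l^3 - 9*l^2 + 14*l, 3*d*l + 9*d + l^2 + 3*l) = 1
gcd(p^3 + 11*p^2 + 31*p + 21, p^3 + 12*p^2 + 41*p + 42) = p^2 + 10*p + 21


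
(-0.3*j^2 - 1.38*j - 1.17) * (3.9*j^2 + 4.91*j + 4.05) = -1.17*j^4 - 6.855*j^3 - 12.5538*j^2 - 11.3337*j - 4.7385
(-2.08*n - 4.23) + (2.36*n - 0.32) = 0.28*n - 4.55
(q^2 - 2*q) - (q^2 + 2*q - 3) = 3 - 4*q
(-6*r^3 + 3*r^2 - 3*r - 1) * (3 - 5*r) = 30*r^4 - 33*r^3 + 24*r^2 - 4*r - 3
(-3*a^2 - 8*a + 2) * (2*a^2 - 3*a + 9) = -6*a^4 - 7*a^3 + a^2 - 78*a + 18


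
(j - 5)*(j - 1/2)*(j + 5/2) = j^3 - 3*j^2 - 45*j/4 + 25/4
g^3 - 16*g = g*(g - 4)*(g + 4)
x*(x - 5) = x^2 - 5*x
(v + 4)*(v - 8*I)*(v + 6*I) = v^3 + 4*v^2 - 2*I*v^2 + 48*v - 8*I*v + 192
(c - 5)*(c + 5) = c^2 - 25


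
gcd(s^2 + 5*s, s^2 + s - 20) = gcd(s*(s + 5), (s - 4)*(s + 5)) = s + 5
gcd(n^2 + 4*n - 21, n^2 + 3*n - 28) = n + 7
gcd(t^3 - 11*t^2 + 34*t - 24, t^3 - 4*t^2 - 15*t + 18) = t^2 - 7*t + 6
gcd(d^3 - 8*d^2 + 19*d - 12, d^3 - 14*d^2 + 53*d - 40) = d - 1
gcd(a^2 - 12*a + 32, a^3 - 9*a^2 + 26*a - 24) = a - 4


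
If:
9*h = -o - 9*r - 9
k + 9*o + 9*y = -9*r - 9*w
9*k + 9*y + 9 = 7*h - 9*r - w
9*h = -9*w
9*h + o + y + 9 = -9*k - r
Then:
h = 648*y/1889 - 6633/18890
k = -729*y/1889 - 5832/9445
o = 1557/3778 - 576*y/1889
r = -584*y/1889 - 6561/9445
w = 6633/18890 - 648*y/1889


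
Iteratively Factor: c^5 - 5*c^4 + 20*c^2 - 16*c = (c - 2)*(c^4 - 3*c^3 - 6*c^2 + 8*c) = (c - 2)*(c + 2)*(c^3 - 5*c^2 + 4*c) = (c - 4)*(c - 2)*(c + 2)*(c^2 - c) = c*(c - 4)*(c - 2)*(c + 2)*(c - 1)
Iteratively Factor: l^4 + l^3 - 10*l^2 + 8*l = (l - 1)*(l^3 + 2*l^2 - 8*l) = l*(l - 1)*(l^2 + 2*l - 8) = l*(l - 2)*(l - 1)*(l + 4)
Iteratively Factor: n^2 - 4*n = (n)*(n - 4)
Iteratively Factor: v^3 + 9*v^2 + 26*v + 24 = (v + 3)*(v^2 + 6*v + 8) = (v + 3)*(v + 4)*(v + 2)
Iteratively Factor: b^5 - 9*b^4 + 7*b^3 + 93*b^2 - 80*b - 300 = (b + 2)*(b^4 - 11*b^3 + 29*b^2 + 35*b - 150) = (b - 5)*(b + 2)*(b^3 - 6*b^2 - b + 30) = (b - 5)*(b - 3)*(b + 2)*(b^2 - 3*b - 10) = (b - 5)*(b - 3)*(b + 2)^2*(b - 5)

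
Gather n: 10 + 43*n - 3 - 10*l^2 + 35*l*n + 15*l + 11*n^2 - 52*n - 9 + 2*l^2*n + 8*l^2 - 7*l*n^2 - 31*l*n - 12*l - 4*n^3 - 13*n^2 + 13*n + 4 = -2*l^2 + 3*l - 4*n^3 + n^2*(-7*l - 2) + n*(2*l^2 + 4*l + 4) + 2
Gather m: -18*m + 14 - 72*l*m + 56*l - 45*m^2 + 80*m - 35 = 56*l - 45*m^2 + m*(62 - 72*l) - 21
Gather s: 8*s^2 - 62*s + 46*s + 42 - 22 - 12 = 8*s^2 - 16*s + 8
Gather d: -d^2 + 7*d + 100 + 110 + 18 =-d^2 + 7*d + 228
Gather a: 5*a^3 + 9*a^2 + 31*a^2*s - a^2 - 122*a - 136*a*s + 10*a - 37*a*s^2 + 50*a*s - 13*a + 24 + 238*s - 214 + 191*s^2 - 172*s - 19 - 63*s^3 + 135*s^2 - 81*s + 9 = 5*a^3 + a^2*(31*s + 8) + a*(-37*s^2 - 86*s - 125) - 63*s^3 + 326*s^2 - 15*s - 200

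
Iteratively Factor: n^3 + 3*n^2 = (n)*(n^2 + 3*n) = n^2*(n + 3)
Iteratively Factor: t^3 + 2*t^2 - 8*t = (t - 2)*(t^2 + 4*t) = t*(t - 2)*(t + 4)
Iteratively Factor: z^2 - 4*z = (z)*(z - 4)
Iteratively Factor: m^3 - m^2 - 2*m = (m - 2)*(m^2 + m) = m*(m - 2)*(m + 1)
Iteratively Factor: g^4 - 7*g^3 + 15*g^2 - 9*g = (g - 3)*(g^3 - 4*g^2 + 3*g) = g*(g - 3)*(g^2 - 4*g + 3) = g*(g - 3)^2*(g - 1)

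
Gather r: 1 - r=1 - r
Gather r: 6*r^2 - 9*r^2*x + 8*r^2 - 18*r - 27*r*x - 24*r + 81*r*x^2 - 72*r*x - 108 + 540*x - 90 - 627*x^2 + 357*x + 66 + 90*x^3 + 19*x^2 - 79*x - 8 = r^2*(14 - 9*x) + r*(81*x^2 - 99*x - 42) + 90*x^3 - 608*x^2 + 818*x - 140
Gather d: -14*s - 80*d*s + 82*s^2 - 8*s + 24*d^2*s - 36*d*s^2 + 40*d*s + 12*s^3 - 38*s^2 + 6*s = 24*d^2*s + d*(-36*s^2 - 40*s) + 12*s^3 + 44*s^2 - 16*s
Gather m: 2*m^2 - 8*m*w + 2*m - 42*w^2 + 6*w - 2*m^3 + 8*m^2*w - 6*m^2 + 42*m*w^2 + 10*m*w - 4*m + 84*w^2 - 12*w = -2*m^3 + m^2*(8*w - 4) + m*(42*w^2 + 2*w - 2) + 42*w^2 - 6*w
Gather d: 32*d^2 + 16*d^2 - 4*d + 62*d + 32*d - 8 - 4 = 48*d^2 + 90*d - 12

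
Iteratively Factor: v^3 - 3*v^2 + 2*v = (v - 2)*(v^2 - v) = (v - 2)*(v - 1)*(v)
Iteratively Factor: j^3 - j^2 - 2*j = (j)*(j^2 - j - 2) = j*(j + 1)*(j - 2)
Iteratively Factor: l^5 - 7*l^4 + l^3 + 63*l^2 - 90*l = (l - 3)*(l^4 - 4*l^3 - 11*l^2 + 30*l) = (l - 3)*(l - 2)*(l^3 - 2*l^2 - 15*l) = (l - 5)*(l - 3)*(l - 2)*(l^2 + 3*l) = l*(l - 5)*(l - 3)*(l - 2)*(l + 3)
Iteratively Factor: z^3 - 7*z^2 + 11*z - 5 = (z - 5)*(z^2 - 2*z + 1) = (z - 5)*(z - 1)*(z - 1)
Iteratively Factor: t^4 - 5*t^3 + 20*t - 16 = (t - 1)*(t^3 - 4*t^2 - 4*t + 16) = (t - 2)*(t - 1)*(t^2 - 2*t - 8) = (t - 4)*(t - 2)*(t - 1)*(t + 2)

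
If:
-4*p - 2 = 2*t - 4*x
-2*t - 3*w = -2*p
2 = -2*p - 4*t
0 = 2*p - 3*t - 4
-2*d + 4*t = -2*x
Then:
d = -13/14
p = 5/7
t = -6/7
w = 22/21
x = 11/14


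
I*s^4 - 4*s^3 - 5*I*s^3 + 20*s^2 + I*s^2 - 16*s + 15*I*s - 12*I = (s - 4)*(s + I)*(s + 3*I)*(I*s - I)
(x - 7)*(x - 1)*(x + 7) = x^3 - x^2 - 49*x + 49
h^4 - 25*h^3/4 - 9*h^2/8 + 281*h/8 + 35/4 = (h - 5)*(h - 7/2)*(h + 1/4)*(h + 2)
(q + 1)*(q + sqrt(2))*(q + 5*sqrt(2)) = q^3 + q^2 + 6*sqrt(2)*q^2 + 6*sqrt(2)*q + 10*q + 10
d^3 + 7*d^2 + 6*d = d*(d + 1)*(d + 6)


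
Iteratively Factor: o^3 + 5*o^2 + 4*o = (o + 1)*(o^2 + 4*o) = (o + 1)*(o + 4)*(o)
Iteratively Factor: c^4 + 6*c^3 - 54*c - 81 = (c + 3)*(c^3 + 3*c^2 - 9*c - 27) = (c + 3)^2*(c^2 - 9) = (c + 3)^3*(c - 3)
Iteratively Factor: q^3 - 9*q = (q + 3)*(q^2 - 3*q) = q*(q + 3)*(q - 3)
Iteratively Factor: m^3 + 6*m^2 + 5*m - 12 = (m + 3)*(m^2 + 3*m - 4) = (m + 3)*(m + 4)*(m - 1)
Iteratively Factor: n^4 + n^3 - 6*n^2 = (n)*(n^3 + n^2 - 6*n) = n*(n + 3)*(n^2 - 2*n) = n*(n - 2)*(n + 3)*(n)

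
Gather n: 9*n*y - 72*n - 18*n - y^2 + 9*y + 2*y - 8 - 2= n*(9*y - 90) - y^2 + 11*y - 10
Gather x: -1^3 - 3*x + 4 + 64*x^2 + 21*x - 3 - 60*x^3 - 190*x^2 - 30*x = -60*x^3 - 126*x^2 - 12*x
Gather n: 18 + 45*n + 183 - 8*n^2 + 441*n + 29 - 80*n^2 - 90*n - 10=-88*n^2 + 396*n + 220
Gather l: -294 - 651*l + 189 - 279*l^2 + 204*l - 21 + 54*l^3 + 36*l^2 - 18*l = 54*l^3 - 243*l^2 - 465*l - 126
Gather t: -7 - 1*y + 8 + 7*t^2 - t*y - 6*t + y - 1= 7*t^2 + t*(-y - 6)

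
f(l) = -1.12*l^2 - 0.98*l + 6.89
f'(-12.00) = 25.90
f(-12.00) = -142.63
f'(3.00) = -7.70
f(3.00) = -6.13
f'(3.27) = -8.30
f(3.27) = -8.29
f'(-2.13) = 3.79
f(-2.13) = 3.90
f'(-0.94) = 1.13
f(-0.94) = 6.82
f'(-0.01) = -0.96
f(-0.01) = 6.90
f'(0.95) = -3.11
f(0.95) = 4.95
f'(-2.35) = 4.28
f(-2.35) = 3.01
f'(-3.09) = 5.94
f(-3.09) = -0.78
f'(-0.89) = 1.01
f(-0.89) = 6.88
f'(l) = -2.24*l - 0.98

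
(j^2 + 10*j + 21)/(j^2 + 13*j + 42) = (j + 3)/(j + 6)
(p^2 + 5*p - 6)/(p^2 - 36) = (p - 1)/(p - 6)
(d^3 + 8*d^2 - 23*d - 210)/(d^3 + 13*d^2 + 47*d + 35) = (d^2 + d - 30)/(d^2 + 6*d + 5)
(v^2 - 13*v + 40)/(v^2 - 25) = (v - 8)/(v + 5)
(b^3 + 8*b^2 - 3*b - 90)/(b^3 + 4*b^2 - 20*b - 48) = (b^2 + 2*b - 15)/(b^2 - 2*b - 8)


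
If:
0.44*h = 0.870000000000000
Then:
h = 1.98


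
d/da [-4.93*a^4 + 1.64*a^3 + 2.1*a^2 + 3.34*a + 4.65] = -19.72*a^3 + 4.92*a^2 + 4.2*a + 3.34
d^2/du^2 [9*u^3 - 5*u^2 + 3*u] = 54*u - 10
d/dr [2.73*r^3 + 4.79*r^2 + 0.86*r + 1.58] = 8.19*r^2 + 9.58*r + 0.86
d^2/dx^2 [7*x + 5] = 0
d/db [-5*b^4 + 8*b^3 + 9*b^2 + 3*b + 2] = -20*b^3 + 24*b^2 + 18*b + 3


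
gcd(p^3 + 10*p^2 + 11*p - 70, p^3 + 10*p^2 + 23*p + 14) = p + 7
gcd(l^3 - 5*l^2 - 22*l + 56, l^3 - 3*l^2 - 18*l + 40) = l^2 + 2*l - 8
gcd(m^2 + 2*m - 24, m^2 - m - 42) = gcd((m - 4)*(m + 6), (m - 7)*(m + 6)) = m + 6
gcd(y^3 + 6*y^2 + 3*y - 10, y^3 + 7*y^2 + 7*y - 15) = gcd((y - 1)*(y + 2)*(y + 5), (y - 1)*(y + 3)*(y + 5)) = y^2 + 4*y - 5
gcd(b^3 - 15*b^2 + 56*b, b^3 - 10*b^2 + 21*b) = b^2 - 7*b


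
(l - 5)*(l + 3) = l^2 - 2*l - 15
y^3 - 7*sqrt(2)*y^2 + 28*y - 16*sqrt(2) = (y - 4*sqrt(2))*(y - 2*sqrt(2))*(y - sqrt(2))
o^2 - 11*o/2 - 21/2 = (o - 7)*(o + 3/2)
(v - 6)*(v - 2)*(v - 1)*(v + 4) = v^4 - 5*v^3 - 16*v^2 + 68*v - 48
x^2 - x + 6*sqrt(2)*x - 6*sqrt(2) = (x - 1)*(x + 6*sqrt(2))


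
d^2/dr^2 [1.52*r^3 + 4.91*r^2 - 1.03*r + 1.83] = 9.12*r + 9.82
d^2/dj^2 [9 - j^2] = -2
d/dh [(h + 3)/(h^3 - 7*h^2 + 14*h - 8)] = (h^3 - 7*h^2 + 14*h - (h + 3)*(3*h^2 - 14*h + 14) - 8)/(h^3 - 7*h^2 + 14*h - 8)^2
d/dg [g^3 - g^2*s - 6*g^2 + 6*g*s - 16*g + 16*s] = 3*g^2 - 2*g*s - 12*g + 6*s - 16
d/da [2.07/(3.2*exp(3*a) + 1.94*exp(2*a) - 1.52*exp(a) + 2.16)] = (-19.872*exp(2*a) - 8.0316*exp(a) + 3.1464)*exp(a)/(3.2*exp(3*a) + 1.94*exp(2*a) - 1.52*exp(a) + 2.16)^2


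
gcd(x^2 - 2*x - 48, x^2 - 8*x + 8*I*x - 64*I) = x - 8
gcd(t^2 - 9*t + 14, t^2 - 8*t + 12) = t - 2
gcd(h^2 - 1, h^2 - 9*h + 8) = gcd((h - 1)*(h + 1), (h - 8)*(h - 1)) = h - 1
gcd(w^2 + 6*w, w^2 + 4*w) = w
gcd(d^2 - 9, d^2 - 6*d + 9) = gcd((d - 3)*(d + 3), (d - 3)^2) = d - 3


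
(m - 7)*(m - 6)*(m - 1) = m^3 - 14*m^2 + 55*m - 42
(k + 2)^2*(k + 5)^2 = k^4 + 14*k^3 + 69*k^2 + 140*k + 100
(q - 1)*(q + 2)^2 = q^3 + 3*q^2 - 4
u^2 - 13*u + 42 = (u - 7)*(u - 6)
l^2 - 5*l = l*(l - 5)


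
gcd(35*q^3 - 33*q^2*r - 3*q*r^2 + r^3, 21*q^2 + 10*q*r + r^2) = 1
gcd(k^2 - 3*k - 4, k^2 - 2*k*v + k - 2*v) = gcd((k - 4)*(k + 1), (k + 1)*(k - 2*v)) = k + 1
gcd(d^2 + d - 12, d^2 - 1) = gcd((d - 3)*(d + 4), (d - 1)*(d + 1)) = 1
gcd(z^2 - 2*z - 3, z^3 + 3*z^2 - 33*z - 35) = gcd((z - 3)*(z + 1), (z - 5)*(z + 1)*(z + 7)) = z + 1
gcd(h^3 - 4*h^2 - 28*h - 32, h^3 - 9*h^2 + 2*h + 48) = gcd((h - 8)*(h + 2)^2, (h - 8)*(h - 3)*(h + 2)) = h^2 - 6*h - 16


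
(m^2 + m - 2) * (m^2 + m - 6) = m^4 + 2*m^3 - 7*m^2 - 8*m + 12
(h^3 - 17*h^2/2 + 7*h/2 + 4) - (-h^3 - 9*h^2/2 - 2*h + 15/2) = 2*h^3 - 4*h^2 + 11*h/2 - 7/2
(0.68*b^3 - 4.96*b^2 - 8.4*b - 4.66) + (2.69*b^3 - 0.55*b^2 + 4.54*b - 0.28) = 3.37*b^3 - 5.51*b^2 - 3.86*b - 4.94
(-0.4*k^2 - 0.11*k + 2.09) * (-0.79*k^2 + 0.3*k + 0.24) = 0.316*k^4 - 0.0331*k^3 - 1.7801*k^2 + 0.6006*k + 0.5016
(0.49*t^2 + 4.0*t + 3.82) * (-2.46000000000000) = -1.2054*t^2 - 9.84*t - 9.3972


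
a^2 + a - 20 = (a - 4)*(a + 5)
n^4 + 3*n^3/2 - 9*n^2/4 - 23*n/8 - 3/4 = (n - 3/2)*(n + 1/2)^2*(n + 2)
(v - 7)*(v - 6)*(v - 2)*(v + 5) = v^4 - 10*v^3 - 7*v^2 + 256*v - 420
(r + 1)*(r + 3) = r^2 + 4*r + 3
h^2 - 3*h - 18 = (h - 6)*(h + 3)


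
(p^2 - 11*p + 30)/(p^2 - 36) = (p - 5)/(p + 6)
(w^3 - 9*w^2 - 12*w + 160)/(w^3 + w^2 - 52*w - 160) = (w - 5)/(w + 5)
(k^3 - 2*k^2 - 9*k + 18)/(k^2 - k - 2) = (k^2 - 9)/(k + 1)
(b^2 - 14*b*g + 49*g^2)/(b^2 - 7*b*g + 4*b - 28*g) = (b - 7*g)/(b + 4)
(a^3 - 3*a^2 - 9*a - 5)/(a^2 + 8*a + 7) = (a^2 - 4*a - 5)/(a + 7)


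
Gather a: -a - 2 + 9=7 - a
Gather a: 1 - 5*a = 1 - 5*a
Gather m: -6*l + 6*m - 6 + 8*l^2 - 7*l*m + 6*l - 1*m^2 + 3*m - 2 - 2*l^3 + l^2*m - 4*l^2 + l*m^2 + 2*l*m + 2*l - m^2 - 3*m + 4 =-2*l^3 + 4*l^2 + 2*l + m^2*(l - 2) + m*(l^2 - 5*l + 6) - 4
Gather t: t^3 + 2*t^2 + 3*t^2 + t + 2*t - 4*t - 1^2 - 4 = t^3 + 5*t^2 - t - 5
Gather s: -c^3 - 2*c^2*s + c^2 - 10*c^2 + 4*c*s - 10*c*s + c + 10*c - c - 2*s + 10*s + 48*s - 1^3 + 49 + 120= -c^3 - 9*c^2 + 10*c + s*(-2*c^2 - 6*c + 56) + 168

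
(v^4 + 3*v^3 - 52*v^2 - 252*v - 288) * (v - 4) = v^5 - v^4 - 64*v^3 - 44*v^2 + 720*v + 1152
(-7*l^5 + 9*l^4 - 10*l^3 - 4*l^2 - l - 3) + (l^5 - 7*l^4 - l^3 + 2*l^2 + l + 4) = -6*l^5 + 2*l^4 - 11*l^3 - 2*l^2 + 1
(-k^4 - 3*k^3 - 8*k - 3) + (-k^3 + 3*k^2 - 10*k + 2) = -k^4 - 4*k^3 + 3*k^2 - 18*k - 1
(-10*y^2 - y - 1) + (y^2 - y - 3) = -9*y^2 - 2*y - 4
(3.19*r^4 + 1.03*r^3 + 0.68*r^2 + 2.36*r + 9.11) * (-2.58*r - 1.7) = -8.2302*r^5 - 8.0804*r^4 - 3.5054*r^3 - 7.2448*r^2 - 27.5158*r - 15.487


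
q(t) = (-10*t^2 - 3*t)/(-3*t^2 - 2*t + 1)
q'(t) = (-20*t - 3)/(-3*t^2 - 2*t + 1) + (6*t + 2)*(-10*t^2 - 3*t)/(-3*t^2 - 2*t + 1)^2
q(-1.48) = 6.69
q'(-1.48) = 7.43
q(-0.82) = -6.85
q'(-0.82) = 53.62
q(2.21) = 3.07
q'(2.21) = 0.02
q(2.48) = 3.08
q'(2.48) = 0.03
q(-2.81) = 4.13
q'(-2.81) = 0.48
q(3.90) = 3.12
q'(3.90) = 0.03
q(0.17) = -1.39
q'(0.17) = -18.51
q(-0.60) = -1.61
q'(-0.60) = 10.33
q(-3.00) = 4.05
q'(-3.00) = 0.39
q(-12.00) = 3.45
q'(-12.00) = 0.01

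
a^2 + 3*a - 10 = (a - 2)*(a + 5)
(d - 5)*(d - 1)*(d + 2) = d^3 - 4*d^2 - 7*d + 10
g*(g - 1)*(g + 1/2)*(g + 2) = g^4 + 3*g^3/2 - 3*g^2/2 - g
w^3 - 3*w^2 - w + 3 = (w - 3)*(w - 1)*(w + 1)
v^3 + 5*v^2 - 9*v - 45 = (v - 3)*(v + 3)*(v + 5)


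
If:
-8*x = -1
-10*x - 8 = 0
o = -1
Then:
No Solution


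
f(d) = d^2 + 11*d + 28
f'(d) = 2*d + 11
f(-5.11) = -2.10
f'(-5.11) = 0.78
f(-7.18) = 0.57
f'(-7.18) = -3.36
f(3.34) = 75.90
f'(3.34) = 17.68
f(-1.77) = 11.66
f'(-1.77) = 7.46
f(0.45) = 33.15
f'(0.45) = 11.90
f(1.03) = 40.39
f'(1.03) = 13.06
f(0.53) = 34.11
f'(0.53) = 12.06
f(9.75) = 230.31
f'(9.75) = 30.50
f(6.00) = 130.00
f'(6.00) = 23.00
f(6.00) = 130.00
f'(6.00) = 23.00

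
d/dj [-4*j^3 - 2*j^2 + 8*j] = -12*j^2 - 4*j + 8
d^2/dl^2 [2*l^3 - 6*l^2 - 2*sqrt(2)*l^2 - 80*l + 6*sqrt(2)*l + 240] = 12*l - 12 - 4*sqrt(2)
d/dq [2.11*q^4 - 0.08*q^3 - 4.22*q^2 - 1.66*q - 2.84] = 8.44*q^3 - 0.24*q^2 - 8.44*q - 1.66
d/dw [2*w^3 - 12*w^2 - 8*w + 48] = 6*w^2 - 24*w - 8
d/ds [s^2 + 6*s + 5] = 2*s + 6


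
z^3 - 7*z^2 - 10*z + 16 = (z - 8)*(z - 1)*(z + 2)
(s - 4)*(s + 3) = s^2 - s - 12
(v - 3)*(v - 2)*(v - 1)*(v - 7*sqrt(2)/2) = v^4 - 6*v^3 - 7*sqrt(2)*v^3/2 + 11*v^2 + 21*sqrt(2)*v^2 - 77*sqrt(2)*v/2 - 6*v + 21*sqrt(2)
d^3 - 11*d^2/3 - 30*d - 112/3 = (d - 8)*(d + 2)*(d + 7/3)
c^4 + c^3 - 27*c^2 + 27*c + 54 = (c - 3)^2*(c + 1)*(c + 6)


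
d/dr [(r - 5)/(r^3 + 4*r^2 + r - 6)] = (r^3 + 4*r^2 + r - (r - 5)*(3*r^2 + 8*r + 1) - 6)/(r^3 + 4*r^2 + r - 6)^2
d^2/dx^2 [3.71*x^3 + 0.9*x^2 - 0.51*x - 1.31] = 22.26*x + 1.8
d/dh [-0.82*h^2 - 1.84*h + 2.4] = -1.64*h - 1.84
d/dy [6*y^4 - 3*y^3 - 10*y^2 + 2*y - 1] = 24*y^3 - 9*y^2 - 20*y + 2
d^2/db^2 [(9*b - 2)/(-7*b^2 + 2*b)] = 2*(-441*b^3 + 294*b^2 - 84*b + 8)/(b^3*(343*b^3 - 294*b^2 + 84*b - 8))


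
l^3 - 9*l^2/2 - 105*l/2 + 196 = (l - 8)*(l - 7/2)*(l + 7)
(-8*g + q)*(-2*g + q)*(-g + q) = -16*g^3 + 26*g^2*q - 11*g*q^2 + q^3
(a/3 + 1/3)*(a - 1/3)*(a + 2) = a^3/3 + 8*a^2/9 + a/3 - 2/9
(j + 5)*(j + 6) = j^2 + 11*j + 30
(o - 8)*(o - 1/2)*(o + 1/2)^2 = o^4 - 15*o^3/2 - 17*o^2/4 + 15*o/8 + 1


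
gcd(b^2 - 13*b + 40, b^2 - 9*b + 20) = b - 5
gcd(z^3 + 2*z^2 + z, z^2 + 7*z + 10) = 1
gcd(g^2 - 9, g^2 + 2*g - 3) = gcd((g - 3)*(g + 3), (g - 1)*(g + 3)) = g + 3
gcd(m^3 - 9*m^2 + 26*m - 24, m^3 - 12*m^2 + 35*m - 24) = m - 3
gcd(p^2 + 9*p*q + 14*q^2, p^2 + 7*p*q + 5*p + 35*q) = p + 7*q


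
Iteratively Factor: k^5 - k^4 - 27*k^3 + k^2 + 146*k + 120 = (k + 1)*(k^4 - 2*k^3 - 25*k^2 + 26*k + 120) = (k + 1)*(k + 4)*(k^3 - 6*k^2 - k + 30) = (k + 1)*(k + 2)*(k + 4)*(k^2 - 8*k + 15) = (k - 5)*(k + 1)*(k + 2)*(k + 4)*(k - 3)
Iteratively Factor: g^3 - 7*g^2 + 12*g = (g - 3)*(g^2 - 4*g) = (g - 4)*(g - 3)*(g)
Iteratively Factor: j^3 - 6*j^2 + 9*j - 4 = (j - 1)*(j^2 - 5*j + 4) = (j - 1)^2*(j - 4)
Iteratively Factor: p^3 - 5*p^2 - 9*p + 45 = (p - 5)*(p^2 - 9) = (p - 5)*(p + 3)*(p - 3)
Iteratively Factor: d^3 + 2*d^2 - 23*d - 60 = (d + 4)*(d^2 - 2*d - 15) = (d + 3)*(d + 4)*(d - 5)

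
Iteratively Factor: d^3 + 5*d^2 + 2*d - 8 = (d + 2)*(d^2 + 3*d - 4) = (d - 1)*(d + 2)*(d + 4)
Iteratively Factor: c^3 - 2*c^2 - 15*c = (c)*(c^2 - 2*c - 15) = c*(c - 5)*(c + 3)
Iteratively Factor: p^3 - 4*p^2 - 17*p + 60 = (p + 4)*(p^2 - 8*p + 15) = (p - 3)*(p + 4)*(p - 5)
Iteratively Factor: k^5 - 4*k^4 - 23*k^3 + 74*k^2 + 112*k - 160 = (k + 4)*(k^4 - 8*k^3 + 9*k^2 + 38*k - 40) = (k - 5)*(k + 4)*(k^3 - 3*k^2 - 6*k + 8) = (k - 5)*(k + 2)*(k + 4)*(k^2 - 5*k + 4) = (k - 5)*(k - 4)*(k + 2)*(k + 4)*(k - 1)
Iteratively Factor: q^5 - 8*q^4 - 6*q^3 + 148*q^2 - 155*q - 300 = (q + 4)*(q^4 - 12*q^3 + 42*q^2 - 20*q - 75) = (q - 3)*(q + 4)*(q^3 - 9*q^2 + 15*q + 25) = (q - 5)*(q - 3)*(q + 4)*(q^2 - 4*q - 5) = (q - 5)^2*(q - 3)*(q + 4)*(q + 1)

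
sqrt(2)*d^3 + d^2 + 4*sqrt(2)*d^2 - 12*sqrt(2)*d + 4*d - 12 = (d - 2)*(d + 6)*(sqrt(2)*d + 1)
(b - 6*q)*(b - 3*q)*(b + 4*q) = b^3 - 5*b^2*q - 18*b*q^2 + 72*q^3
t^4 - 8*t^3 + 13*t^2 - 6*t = t*(t - 6)*(t - 1)^2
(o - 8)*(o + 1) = o^2 - 7*o - 8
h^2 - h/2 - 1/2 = (h - 1)*(h + 1/2)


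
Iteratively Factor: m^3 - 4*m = (m - 2)*(m^2 + 2*m) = (m - 2)*(m + 2)*(m)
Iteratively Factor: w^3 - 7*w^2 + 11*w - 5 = (w - 1)*(w^2 - 6*w + 5) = (w - 1)^2*(w - 5)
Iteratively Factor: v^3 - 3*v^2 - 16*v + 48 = (v + 4)*(v^2 - 7*v + 12) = (v - 3)*(v + 4)*(v - 4)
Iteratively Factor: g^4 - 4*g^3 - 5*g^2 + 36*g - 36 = (g - 3)*(g^3 - g^2 - 8*g + 12) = (g - 3)*(g + 3)*(g^2 - 4*g + 4) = (g - 3)*(g - 2)*(g + 3)*(g - 2)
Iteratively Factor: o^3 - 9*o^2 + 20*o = (o)*(o^2 - 9*o + 20) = o*(o - 5)*(o - 4)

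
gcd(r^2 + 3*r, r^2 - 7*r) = r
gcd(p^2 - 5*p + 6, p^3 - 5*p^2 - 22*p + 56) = p - 2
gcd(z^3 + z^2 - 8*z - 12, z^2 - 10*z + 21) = z - 3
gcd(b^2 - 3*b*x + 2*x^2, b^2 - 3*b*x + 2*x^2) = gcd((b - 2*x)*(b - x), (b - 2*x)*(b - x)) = b^2 - 3*b*x + 2*x^2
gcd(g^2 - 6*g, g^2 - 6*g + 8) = 1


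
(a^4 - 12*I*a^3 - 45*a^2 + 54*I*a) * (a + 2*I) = a^5 - 10*I*a^4 - 21*a^3 - 36*I*a^2 - 108*a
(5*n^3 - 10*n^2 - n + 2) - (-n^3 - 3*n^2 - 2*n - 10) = 6*n^3 - 7*n^2 + n + 12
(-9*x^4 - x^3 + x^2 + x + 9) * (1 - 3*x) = 27*x^5 - 6*x^4 - 4*x^3 - 2*x^2 - 26*x + 9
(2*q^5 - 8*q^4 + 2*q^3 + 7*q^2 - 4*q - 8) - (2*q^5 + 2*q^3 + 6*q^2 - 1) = -8*q^4 + q^2 - 4*q - 7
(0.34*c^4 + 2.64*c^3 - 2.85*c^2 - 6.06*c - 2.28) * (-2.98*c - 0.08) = -1.0132*c^5 - 7.8944*c^4 + 8.2818*c^3 + 18.2868*c^2 + 7.2792*c + 0.1824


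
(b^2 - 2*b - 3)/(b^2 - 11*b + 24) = (b + 1)/(b - 8)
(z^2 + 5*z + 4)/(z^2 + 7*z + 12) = (z + 1)/(z + 3)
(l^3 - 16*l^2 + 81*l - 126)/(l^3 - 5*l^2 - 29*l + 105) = (l - 6)/(l + 5)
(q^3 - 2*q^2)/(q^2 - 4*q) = q*(q - 2)/(q - 4)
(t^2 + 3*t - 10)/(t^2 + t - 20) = (t - 2)/(t - 4)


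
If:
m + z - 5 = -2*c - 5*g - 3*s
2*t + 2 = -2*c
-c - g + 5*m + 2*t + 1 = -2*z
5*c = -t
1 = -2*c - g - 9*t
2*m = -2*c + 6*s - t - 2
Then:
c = 1/4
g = 39/4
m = 405/4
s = 815/24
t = -5/4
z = -1979/8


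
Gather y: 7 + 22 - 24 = 5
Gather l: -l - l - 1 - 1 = -2*l - 2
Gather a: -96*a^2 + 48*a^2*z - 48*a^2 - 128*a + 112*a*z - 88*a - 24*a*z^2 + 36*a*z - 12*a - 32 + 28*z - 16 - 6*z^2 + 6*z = a^2*(48*z - 144) + a*(-24*z^2 + 148*z - 228) - 6*z^2 + 34*z - 48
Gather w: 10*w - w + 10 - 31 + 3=9*w - 18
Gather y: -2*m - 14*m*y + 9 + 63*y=-2*m + y*(63 - 14*m) + 9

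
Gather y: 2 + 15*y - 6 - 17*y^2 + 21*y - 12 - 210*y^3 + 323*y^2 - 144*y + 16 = -210*y^3 + 306*y^2 - 108*y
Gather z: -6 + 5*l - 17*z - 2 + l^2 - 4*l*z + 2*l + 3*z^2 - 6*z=l^2 + 7*l + 3*z^2 + z*(-4*l - 23) - 8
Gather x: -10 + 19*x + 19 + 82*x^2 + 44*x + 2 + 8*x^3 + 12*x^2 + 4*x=8*x^3 + 94*x^2 + 67*x + 11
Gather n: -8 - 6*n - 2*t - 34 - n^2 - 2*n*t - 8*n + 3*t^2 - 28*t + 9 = -n^2 + n*(-2*t - 14) + 3*t^2 - 30*t - 33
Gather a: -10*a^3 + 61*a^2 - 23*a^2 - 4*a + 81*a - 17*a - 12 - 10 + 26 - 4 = -10*a^3 + 38*a^2 + 60*a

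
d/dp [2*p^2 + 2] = 4*p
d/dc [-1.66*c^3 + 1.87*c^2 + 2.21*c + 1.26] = -4.98*c^2 + 3.74*c + 2.21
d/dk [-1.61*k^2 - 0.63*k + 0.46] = -3.22*k - 0.63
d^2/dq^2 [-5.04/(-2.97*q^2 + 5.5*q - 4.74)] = (-88.914672*q^2 + 164.6568*q + 5.04*(5.94*q - 5.5)*(11.88*q - 11.0) - 141.904224)/(2.97*q^2 - 5.5*q + 4.74)^3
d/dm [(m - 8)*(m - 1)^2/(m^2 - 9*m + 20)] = (m^4 - 18*m^3 + 133*m^2 - 384*m + 268)/(m^4 - 18*m^3 + 121*m^2 - 360*m + 400)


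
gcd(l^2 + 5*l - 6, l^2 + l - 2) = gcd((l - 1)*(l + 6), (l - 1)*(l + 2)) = l - 1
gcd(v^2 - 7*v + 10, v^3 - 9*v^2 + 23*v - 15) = v - 5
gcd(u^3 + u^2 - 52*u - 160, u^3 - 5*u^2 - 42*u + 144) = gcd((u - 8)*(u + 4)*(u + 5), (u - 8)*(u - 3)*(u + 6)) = u - 8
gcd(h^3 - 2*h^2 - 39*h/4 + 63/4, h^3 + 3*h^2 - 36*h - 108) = h + 3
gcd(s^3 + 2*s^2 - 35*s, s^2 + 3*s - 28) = s + 7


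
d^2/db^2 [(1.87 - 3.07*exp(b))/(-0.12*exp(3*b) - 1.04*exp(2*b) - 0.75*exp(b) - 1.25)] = (0.176832*exp(6*b) + 0.907055999999998*exp(5*b) - 0.351824000000001*exp(4*b) - 16.808068*exp(3*b) - 25.7973*exp(2*b) + 5.794*exp(b) + 6.55)*exp(b)/(0.001728*exp(9*b) + 0.044928*exp(8*b) + 0.421776*exp(7*b) + 1.740464*exp(6*b) + 3.5721*exp(5*b) + 6.486*exp(4*b) + 6.834375*exp(3*b) + 6.984375*exp(2*b) + 3.515625*exp(b) + 1.953125)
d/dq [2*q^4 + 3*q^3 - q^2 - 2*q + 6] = 8*q^3 + 9*q^2 - 2*q - 2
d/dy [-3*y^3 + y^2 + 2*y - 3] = -9*y^2 + 2*y + 2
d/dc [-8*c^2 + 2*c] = 2 - 16*c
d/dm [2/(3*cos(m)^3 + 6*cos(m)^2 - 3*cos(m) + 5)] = 6*(3*cos(m)^2 + 4*cos(m) - 1)*sin(m)/(-3*sin(m)^2*cos(m) - 6*sin(m)^2 + 11)^2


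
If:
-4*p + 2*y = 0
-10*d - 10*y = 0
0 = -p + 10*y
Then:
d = 0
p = 0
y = 0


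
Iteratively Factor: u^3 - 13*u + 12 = (u - 1)*(u^2 + u - 12) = (u - 3)*(u - 1)*(u + 4)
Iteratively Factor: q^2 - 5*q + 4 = (q - 1)*(q - 4)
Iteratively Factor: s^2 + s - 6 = (s - 2)*(s + 3)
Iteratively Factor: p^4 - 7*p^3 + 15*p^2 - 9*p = (p - 1)*(p^3 - 6*p^2 + 9*p) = (p - 3)*(p - 1)*(p^2 - 3*p) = p*(p - 3)*(p - 1)*(p - 3)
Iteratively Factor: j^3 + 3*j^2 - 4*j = (j + 4)*(j^2 - j) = (j - 1)*(j + 4)*(j)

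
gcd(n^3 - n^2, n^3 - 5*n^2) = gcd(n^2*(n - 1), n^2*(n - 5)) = n^2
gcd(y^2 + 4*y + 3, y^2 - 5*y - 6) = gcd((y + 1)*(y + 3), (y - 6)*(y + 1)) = y + 1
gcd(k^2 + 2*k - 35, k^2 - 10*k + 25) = k - 5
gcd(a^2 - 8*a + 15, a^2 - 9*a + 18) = a - 3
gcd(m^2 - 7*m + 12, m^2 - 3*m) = m - 3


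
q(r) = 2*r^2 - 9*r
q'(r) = 4*r - 9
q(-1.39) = 16.37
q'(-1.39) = -14.56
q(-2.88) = 42.51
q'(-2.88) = -20.52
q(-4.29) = 75.42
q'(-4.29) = -26.16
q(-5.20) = 100.88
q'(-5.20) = -29.80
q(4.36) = -1.22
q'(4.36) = 8.44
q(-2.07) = 27.20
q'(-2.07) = -17.28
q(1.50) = -9.00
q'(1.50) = -3.00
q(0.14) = -1.22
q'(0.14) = -8.44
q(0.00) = 0.00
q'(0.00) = -9.00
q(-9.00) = 243.00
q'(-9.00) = -45.00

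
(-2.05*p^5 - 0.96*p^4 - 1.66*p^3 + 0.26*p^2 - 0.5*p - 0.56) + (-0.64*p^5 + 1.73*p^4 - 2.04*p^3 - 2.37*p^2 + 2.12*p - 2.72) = -2.69*p^5 + 0.77*p^4 - 3.7*p^3 - 2.11*p^2 + 1.62*p - 3.28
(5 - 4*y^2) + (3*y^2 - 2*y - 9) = -y^2 - 2*y - 4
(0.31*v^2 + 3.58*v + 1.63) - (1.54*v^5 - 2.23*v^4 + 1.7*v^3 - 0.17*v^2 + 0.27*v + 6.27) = -1.54*v^5 + 2.23*v^4 - 1.7*v^3 + 0.48*v^2 + 3.31*v - 4.64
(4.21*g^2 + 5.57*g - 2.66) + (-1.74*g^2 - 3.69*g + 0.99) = 2.47*g^2 + 1.88*g - 1.67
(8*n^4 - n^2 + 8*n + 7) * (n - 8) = 8*n^5 - 64*n^4 - n^3 + 16*n^2 - 57*n - 56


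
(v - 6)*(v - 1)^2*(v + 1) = v^4 - 7*v^3 + 5*v^2 + 7*v - 6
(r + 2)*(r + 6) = r^2 + 8*r + 12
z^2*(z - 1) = z^3 - z^2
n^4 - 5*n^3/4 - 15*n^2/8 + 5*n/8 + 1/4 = (n - 2)*(n - 1/2)*(n + 1/4)*(n + 1)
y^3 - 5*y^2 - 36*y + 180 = (y - 6)*(y - 5)*(y + 6)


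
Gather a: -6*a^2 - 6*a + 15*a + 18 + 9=-6*a^2 + 9*a + 27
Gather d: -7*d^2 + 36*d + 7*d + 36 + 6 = -7*d^2 + 43*d + 42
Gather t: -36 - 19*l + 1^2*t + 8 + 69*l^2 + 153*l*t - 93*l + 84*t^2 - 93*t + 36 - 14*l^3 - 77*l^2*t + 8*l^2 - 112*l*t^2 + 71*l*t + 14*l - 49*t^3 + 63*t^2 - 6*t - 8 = -14*l^3 + 77*l^2 - 98*l - 49*t^3 + t^2*(147 - 112*l) + t*(-77*l^2 + 224*l - 98)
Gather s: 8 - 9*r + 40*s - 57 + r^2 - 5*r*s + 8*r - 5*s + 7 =r^2 - r + s*(35 - 5*r) - 42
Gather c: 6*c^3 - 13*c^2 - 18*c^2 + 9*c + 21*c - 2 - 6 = 6*c^3 - 31*c^2 + 30*c - 8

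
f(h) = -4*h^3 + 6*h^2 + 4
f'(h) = -12*h^2 + 12*h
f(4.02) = -158.90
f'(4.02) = -145.68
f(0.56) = 5.18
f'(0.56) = 2.96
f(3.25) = -69.94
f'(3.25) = -87.75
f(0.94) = 5.98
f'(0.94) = 0.68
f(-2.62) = 117.13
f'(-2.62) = -113.81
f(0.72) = 5.62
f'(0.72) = 2.42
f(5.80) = -574.61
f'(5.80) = -334.08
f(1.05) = 5.98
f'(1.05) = -0.63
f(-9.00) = 3406.00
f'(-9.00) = -1080.00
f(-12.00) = 7780.00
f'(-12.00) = -1872.00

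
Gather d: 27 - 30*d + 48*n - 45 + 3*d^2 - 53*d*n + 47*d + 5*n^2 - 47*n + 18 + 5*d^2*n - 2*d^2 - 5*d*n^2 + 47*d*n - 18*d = d^2*(5*n + 1) + d*(-5*n^2 - 6*n - 1) + 5*n^2 + n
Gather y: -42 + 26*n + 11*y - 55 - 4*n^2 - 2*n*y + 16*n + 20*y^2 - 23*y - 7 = -4*n^2 + 42*n + 20*y^2 + y*(-2*n - 12) - 104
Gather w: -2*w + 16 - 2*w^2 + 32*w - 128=-2*w^2 + 30*w - 112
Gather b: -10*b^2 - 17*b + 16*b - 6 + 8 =-10*b^2 - b + 2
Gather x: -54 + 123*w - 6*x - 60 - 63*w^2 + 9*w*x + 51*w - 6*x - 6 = -63*w^2 + 174*w + x*(9*w - 12) - 120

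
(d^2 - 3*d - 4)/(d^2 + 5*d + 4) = (d - 4)/(d + 4)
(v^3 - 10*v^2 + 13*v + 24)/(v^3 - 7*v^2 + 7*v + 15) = (v - 8)/(v - 5)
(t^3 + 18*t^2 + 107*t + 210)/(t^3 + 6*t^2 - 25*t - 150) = (t + 7)/(t - 5)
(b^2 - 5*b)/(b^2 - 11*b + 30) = b/(b - 6)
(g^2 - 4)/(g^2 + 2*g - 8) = (g + 2)/(g + 4)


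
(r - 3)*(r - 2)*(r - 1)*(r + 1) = r^4 - 5*r^3 + 5*r^2 + 5*r - 6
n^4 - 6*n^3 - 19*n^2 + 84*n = n*(n - 7)*(n - 3)*(n + 4)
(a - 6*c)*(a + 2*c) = a^2 - 4*a*c - 12*c^2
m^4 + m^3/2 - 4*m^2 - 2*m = m*(m - 2)*(m + 1/2)*(m + 2)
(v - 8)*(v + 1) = v^2 - 7*v - 8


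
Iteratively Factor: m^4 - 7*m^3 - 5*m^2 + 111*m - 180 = (m + 4)*(m^3 - 11*m^2 + 39*m - 45) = (m - 3)*(m + 4)*(m^2 - 8*m + 15) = (m - 3)^2*(m + 4)*(m - 5)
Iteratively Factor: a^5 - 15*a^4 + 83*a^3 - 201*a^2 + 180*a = (a - 3)*(a^4 - 12*a^3 + 47*a^2 - 60*a) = a*(a - 3)*(a^3 - 12*a^2 + 47*a - 60) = a*(a - 4)*(a - 3)*(a^2 - 8*a + 15) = a*(a - 5)*(a - 4)*(a - 3)*(a - 3)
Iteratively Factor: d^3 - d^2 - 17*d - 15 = (d + 3)*(d^2 - 4*d - 5) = (d - 5)*(d + 3)*(d + 1)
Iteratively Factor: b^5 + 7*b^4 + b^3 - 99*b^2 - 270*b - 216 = (b + 3)*(b^4 + 4*b^3 - 11*b^2 - 66*b - 72) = (b - 4)*(b + 3)*(b^3 + 8*b^2 + 21*b + 18) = (b - 4)*(b + 3)^2*(b^2 + 5*b + 6) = (b - 4)*(b + 3)^3*(b + 2)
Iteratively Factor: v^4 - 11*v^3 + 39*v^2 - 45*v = (v - 5)*(v^3 - 6*v^2 + 9*v) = (v - 5)*(v - 3)*(v^2 - 3*v) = v*(v - 5)*(v - 3)*(v - 3)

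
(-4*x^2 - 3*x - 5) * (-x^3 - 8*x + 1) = 4*x^5 + 3*x^4 + 37*x^3 + 20*x^2 + 37*x - 5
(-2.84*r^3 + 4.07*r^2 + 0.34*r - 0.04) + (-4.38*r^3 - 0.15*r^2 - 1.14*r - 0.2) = -7.22*r^3 + 3.92*r^2 - 0.8*r - 0.24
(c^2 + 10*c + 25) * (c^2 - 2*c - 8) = c^4 + 8*c^3 - 3*c^2 - 130*c - 200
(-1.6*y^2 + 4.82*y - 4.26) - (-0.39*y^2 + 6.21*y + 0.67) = -1.21*y^2 - 1.39*y - 4.93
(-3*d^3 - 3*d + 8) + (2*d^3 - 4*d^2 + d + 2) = -d^3 - 4*d^2 - 2*d + 10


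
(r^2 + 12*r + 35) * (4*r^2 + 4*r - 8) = 4*r^4 + 52*r^3 + 180*r^2 + 44*r - 280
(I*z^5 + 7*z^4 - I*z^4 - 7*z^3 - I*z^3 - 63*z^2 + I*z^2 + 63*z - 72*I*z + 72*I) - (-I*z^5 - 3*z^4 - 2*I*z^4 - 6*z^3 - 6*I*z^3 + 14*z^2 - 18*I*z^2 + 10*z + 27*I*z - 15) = 2*I*z^5 + 10*z^4 + I*z^4 - z^3 + 5*I*z^3 - 77*z^2 + 19*I*z^2 + 53*z - 99*I*z + 15 + 72*I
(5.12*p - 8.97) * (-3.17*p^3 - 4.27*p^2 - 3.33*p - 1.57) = -16.2304*p^4 + 6.57250000000001*p^3 + 21.2523*p^2 + 21.8317*p + 14.0829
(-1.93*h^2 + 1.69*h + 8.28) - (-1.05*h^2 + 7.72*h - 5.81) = -0.88*h^2 - 6.03*h + 14.09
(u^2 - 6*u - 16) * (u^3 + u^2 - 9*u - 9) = u^5 - 5*u^4 - 31*u^3 + 29*u^2 + 198*u + 144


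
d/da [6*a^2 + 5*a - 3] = 12*a + 5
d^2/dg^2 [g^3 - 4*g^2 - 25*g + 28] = 6*g - 8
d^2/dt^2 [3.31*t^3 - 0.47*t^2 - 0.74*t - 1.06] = 19.86*t - 0.94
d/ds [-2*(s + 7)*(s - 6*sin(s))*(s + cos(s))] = 2*(s + 7)*(s - 6*sin(s))*(sin(s) - 1) + 2*(s + 7)*(s + cos(s))*(6*cos(s) - 1) - 2*(s - 6*sin(s))*(s + cos(s))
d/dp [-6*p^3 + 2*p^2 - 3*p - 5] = -18*p^2 + 4*p - 3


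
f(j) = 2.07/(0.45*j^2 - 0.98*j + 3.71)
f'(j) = 2.07*(0.98 - 0.9*j)/(0.45*j^2 - 0.98*j + 3.71)^2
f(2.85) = 0.45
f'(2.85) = -0.16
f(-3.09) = 0.19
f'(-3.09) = 0.06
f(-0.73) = 0.44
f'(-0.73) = 0.16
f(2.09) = 0.57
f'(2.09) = -0.14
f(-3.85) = 0.15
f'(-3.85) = 0.05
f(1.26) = 0.65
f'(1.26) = -0.03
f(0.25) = 0.59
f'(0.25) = 0.13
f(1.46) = 0.64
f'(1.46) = -0.07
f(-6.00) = 0.08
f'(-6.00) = 0.02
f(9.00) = 0.07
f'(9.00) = -0.02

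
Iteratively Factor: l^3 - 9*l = (l)*(l^2 - 9) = l*(l - 3)*(l + 3)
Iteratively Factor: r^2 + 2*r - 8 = (r - 2)*(r + 4)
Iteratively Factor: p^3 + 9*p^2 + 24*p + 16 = (p + 1)*(p^2 + 8*p + 16) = (p + 1)*(p + 4)*(p + 4)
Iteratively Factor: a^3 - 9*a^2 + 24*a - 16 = (a - 1)*(a^2 - 8*a + 16) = (a - 4)*(a - 1)*(a - 4)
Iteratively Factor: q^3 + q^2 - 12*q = (q + 4)*(q^2 - 3*q) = q*(q + 4)*(q - 3)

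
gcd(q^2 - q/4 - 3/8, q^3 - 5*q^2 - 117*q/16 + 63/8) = q - 3/4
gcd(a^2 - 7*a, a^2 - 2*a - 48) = 1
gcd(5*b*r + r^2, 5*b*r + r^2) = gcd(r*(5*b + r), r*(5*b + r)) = 5*b*r + r^2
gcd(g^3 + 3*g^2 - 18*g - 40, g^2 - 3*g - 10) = g + 2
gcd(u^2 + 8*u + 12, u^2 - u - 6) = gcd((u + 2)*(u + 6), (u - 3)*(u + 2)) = u + 2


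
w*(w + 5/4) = w^2 + 5*w/4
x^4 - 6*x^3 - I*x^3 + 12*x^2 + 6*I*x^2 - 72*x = x*(x - 6)*(x - 4*I)*(x + 3*I)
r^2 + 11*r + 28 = (r + 4)*(r + 7)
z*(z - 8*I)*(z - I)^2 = z^4 - 10*I*z^3 - 17*z^2 + 8*I*z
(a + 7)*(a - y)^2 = a^3 - 2*a^2*y + 7*a^2 + a*y^2 - 14*a*y + 7*y^2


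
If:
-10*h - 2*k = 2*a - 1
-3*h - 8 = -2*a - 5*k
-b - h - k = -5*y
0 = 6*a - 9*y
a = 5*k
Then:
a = 415/186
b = 2072/279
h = -27/62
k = 83/186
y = 415/279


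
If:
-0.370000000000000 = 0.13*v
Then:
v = -2.85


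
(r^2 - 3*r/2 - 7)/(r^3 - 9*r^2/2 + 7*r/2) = (r + 2)/(r*(r - 1))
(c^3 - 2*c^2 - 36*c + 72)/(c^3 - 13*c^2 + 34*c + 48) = (c^2 + 4*c - 12)/(c^2 - 7*c - 8)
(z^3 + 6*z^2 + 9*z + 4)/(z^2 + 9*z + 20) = (z^2 + 2*z + 1)/(z + 5)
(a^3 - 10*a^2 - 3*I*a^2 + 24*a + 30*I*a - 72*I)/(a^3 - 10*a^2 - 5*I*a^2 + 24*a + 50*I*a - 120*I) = (a - 3*I)/(a - 5*I)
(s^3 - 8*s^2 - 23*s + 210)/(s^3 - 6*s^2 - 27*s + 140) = (s - 6)/(s - 4)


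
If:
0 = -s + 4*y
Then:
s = 4*y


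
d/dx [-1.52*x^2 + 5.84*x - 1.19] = 5.84 - 3.04*x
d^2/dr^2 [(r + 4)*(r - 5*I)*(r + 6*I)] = 6*r + 8 + 2*I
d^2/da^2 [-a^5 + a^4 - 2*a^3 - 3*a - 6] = 4*a*(-5*a^2 + 3*a - 3)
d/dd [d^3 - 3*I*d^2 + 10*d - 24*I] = 3*d^2 - 6*I*d + 10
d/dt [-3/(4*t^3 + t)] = 3*(12*t^2 + 1)/(t^2*(4*t^2 + 1)^2)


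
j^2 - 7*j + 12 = (j - 4)*(j - 3)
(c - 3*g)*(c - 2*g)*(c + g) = c^3 - 4*c^2*g + c*g^2 + 6*g^3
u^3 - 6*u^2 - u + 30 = (u - 5)*(u - 3)*(u + 2)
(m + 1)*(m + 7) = m^2 + 8*m + 7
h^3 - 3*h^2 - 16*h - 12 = (h - 6)*(h + 1)*(h + 2)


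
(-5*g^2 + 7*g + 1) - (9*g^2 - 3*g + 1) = -14*g^2 + 10*g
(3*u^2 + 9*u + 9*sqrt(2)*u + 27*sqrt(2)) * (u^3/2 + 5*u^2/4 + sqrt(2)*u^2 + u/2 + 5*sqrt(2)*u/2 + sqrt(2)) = 3*u^5/2 + 33*u^4/4 + 15*sqrt(2)*u^4/2 + 123*u^3/4 + 165*sqrt(2)*u^3/4 + 255*sqrt(2)*u^2/4 + 207*u^2/2 + 45*sqrt(2)*u/2 + 153*u + 54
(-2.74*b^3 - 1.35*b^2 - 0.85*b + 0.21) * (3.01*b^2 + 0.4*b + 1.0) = -8.2474*b^5 - 5.1595*b^4 - 5.8385*b^3 - 1.0579*b^2 - 0.766*b + 0.21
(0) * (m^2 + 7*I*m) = 0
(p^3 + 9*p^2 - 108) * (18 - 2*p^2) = -2*p^5 - 18*p^4 + 18*p^3 + 378*p^2 - 1944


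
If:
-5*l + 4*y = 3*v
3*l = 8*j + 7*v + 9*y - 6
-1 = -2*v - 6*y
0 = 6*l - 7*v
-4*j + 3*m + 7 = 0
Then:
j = 545/976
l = 14/183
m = -1163/732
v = 4/61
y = 53/366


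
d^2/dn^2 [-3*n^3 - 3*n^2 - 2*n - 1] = -18*n - 6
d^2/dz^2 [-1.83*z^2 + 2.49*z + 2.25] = -3.66000000000000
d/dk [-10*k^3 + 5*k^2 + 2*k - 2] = -30*k^2 + 10*k + 2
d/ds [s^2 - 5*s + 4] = 2*s - 5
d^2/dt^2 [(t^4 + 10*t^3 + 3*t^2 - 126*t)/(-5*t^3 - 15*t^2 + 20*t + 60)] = 4*(7*t^6 + 129*t^5 + 219*t^4 + 223*t^3 + 3222*t^2 + 4644*t - 3240)/(5*(t^9 + 9*t^8 + 15*t^7 - 81*t^6 - 276*t^5 + 108*t^4 + 1232*t^3 + 720*t^2 - 1728*t - 1728))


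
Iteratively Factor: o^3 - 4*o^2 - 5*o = (o)*(o^2 - 4*o - 5) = o*(o - 5)*(o + 1)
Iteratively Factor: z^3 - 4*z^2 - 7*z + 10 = (z - 1)*(z^2 - 3*z - 10) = (z - 5)*(z - 1)*(z + 2)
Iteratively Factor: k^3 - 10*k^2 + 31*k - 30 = (k - 2)*(k^2 - 8*k + 15) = (k - 5)*(k - 2)*(k - 3)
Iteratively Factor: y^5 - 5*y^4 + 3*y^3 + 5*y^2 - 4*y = (y)*(y^4 - 5*y^3 + 3*y^2 + 5*y - 4) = y*(y + 1)*(y^3 - 6*y^2 + 9*y - 4) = y*(y - 1)*(y + 1)*(y^2 - 5*y + 4) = y*(y - 1)^2*(y + 1)*(y - 4)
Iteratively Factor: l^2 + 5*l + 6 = (l + 2)*(l + 3)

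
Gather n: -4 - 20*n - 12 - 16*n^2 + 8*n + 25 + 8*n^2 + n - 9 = -8*n^2 - 11*n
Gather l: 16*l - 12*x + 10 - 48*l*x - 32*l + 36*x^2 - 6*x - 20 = l*(-48*x - 16) + 36*x^2 - 18*x - 10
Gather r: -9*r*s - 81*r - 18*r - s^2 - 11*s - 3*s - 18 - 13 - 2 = r*(-9*s - 99) - s^2 - 14*s - 33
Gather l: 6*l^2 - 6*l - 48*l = 6*l^2 - 54*l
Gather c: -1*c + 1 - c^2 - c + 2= -c^2 - 2*c + 3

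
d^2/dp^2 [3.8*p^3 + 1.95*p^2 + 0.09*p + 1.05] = 22.8*p + 3.9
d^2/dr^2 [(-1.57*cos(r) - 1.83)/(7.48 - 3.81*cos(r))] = (71.307579*sin(r)^2 - 139.994932*cos(r) + 71.307579)/(55.306341*cos(r)^3 - 325.741284*cos(r)^2 + 639.513072*cos(r) - 418.508992)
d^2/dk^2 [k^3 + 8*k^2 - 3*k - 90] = 6*k + 16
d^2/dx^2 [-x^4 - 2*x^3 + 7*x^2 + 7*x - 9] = -12*x^2 - 12*x + 14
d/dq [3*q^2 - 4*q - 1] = 6*q - 4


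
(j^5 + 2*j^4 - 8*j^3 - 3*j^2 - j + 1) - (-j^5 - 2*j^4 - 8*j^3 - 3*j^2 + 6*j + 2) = 2*j^5 + 4*j^4 - 7*j - 1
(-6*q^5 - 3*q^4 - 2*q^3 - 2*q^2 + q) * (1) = -6*q^5 - 3*q^4 - 2*q^3 - 2*q^2 + q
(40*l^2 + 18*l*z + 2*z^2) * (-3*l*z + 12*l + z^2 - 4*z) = -120*l^3*z + 480*l^3 - 14*l^2*z^2 + 56*l^2*z + 12*l*z^3 - 48*l*z^2 + 2*z^4 - 8*z^3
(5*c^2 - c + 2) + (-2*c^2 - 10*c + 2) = 3*c^2 - 11*c + 4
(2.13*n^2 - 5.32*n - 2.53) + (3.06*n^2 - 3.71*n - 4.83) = 5.19*n^2 - 9.03*n - 7.36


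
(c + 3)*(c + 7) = c^2 + 10*c + 21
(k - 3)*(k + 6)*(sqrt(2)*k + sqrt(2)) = sqrt(2)*k^3 + 4*sqrt(2)*k^2 - 15*sqrt(2)*k - 18*sqrt(2)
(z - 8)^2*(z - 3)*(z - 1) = z^4 - 20*z^3 + 131*z^2 - 304*z + 192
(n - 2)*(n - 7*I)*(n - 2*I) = n^3 - 2*n^2 - 9*I*n^2 - 14*n + 18*I*n + 28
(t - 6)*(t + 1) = t^2 - 5*t - 6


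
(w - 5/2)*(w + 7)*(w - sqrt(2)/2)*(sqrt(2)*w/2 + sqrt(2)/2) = sqrt(2)*w^4/2 - w^3/2 + 11*sqrt(2)*w^3/4 - 13*sqrt(2)*w^2/2 - 11*w^2/4 - 35*sqrt(2)*w/4 + 13*w/2 + 35/4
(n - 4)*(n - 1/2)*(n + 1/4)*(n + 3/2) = n^4 - 11*n^3/4 - 11*n^2/2 + 29*n/16 + 3/4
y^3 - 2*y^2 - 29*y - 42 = (y - 7)*(y + 2)*(y + 3)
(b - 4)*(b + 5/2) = b^2 - 3*b/2 - 10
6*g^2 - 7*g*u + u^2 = (-6*g + u)*(-g + u)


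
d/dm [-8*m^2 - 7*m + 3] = -16*m - 7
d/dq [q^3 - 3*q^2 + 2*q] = 3*q^2 - 6*q + 2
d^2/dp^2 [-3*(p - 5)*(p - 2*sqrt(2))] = -6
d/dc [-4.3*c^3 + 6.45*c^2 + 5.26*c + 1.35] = -12.9*c^2 + 12.9*c + 5.26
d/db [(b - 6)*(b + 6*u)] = 2*b + 6*u - 6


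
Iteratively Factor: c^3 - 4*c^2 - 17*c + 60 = (c - 5)*(c^2 + c - 12) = (c - 5)*(c + 4)*(c - 3)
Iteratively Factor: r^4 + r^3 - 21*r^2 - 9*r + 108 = (r - 3)*(r^3 + 4*r^2 - 9*r - 36) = (r - 3)*(r + 4)*(r^2 - 9) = (r - 3)*(r + 3)*(r + 4)*(r - 3)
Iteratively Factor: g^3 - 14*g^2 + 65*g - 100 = (g - 5)*(g^2 - 9*g + 20) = (g - 5)*(g - 4)*(g - 5)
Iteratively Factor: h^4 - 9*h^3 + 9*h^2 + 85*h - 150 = (h - 5)*(h^3 - 4*h^2 - 11*h + 30) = (h - 5)*(h + 3)*(h^2 - 7*h + 10) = (h - 5)*(h - 2)*(h + 3)*(h - 5)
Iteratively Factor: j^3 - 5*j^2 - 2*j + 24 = (j - 4)*(j^2 - j - 6) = (j - 4)*(j + 2)*(j - 3)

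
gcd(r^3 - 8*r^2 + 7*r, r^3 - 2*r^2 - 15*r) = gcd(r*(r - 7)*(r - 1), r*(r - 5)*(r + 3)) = r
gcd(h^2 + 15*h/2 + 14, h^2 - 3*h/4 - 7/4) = 1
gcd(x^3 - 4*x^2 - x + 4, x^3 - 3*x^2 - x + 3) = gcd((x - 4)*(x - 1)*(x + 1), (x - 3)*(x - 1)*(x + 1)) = x^2 - 1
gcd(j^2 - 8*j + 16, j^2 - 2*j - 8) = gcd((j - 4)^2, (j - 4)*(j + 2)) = j - 4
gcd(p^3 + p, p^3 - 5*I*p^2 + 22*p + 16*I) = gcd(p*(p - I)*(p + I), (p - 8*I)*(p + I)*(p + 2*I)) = p + I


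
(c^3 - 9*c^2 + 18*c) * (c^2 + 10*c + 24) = c^5 + c^4 - 48*c^3 - 36*c^2 + 432*c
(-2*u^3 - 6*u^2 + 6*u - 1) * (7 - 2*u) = 4*u^4 - 2*u^3 - 54*u^2 + 44*u - 7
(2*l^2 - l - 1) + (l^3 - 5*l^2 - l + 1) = l^3 - 3*l^2 - 2*l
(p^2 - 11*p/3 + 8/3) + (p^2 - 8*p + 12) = 2*p^2 - 35*p/3 + 44/3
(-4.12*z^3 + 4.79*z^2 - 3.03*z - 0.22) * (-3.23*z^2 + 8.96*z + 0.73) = 13.3076*z^5 - 52.3869*z^4 + 49.6977*z^3 - 22.9415*z^2 - 4.1831*z - 0.1606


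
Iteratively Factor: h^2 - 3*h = (h)*(h - 3)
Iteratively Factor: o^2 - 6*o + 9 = (o - 3)*(o - 3)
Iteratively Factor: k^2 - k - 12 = (k - 4)*(k + 3)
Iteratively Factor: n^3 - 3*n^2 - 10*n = (n)*(n^2 - 3*n - 10) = n*(n - 5)*(n + 2)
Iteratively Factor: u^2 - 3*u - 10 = (u - 5)*(u + 2)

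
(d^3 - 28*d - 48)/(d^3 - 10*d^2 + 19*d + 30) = (d^2 + 6*d + 8)/(d^2 - 4*d - 5)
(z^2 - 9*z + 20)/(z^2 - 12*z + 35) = (z - 4)/(z - 7)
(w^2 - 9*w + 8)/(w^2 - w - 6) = (-w^2 + 9*w - 8)/(-w^2 + w + 6)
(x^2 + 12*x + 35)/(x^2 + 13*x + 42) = (x + 5)/(x + 6)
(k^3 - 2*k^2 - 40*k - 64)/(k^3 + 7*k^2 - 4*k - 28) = (k^2 - 4*k - 32)/(k^2 + 5*k - 14)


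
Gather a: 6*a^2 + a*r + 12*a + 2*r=6*a^2 + a*(r + 12) + 2*r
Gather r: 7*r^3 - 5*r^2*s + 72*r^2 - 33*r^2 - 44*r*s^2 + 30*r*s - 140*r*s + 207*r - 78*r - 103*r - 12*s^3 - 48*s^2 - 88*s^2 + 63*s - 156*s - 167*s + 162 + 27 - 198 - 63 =7*r^3 + r^2*(39 - 5*s) + r*(-44*s^2 - 110*s + 26) - 12*s^3 - 136*s^2 - 260*s - 72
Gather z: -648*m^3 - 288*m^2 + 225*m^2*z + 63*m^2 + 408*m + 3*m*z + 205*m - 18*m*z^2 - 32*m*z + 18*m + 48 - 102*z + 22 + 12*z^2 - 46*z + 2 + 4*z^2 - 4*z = -648*m^3 - 225*m^2 + 631*m + z^2*(16 - 18*m) + z*(225*m^2 - 29*m - 152) + 72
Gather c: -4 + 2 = -2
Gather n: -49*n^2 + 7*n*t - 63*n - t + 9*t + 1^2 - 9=-49*n^2 + n*(7*t - 63) + 8*t - 8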